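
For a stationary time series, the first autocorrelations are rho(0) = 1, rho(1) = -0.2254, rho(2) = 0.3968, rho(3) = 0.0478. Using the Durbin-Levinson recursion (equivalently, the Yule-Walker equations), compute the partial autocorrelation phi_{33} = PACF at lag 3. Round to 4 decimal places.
\phi_{33} = 0.2270

The PACF at lag k is phi_{kk}, the last component of the solution
to the Yule-Walker system G_k phi = r_k where
  (G_k)_{ij} = rho(|i - j|), (r_k)_i = rho(i), i,j = 1..k.
Equivalently, Durbin-Levinson gives phi_{kk} iteratively:
  phi_{11} = rho(1)
  phi_{kk} = [rho(k) - sum_{j=1..k-1} phi_{k-1,j} rho(k-j)]
            / [1 - sum_{j=1..k-1} phi_{k-1,j} rho(j)],
  phi_{k,j} = phi_{k-1,j} - phi_{kk} phi_{k-1,k-j},  j = 1..k-1.
Step k = 1:
  phi_11 = rho(1) = -0.2254.
Step k = 2:
  phi_22 = [rho(2) - phi_11 rho(1)] / [1 - phi_11 rho(1)] = [0.3968 - (-0.2254)(-0.2254)] / [1 - (-0.2254)(-0.2254)]
         = 0.34599484 / 0.94919484 = 0.364514.
  Update: phi_21 = phi_11 - phi_22 phi_11 = -0.2254 - (0.364514)(-0.2254) = -0.143239.
Step k = 3:
  phi_33 = [rho(3) - phi_21 rho(2) - phi_22 rho(1)] / [1 - phi_21 rho(1) - phi_22 rho(2)]
    numerator   = 0.0478 - (-0.143239)(0.3968) - (0.364514)(-0.2254) = 0.18679851
    denominator = 1 - (-0.143239)(-0.2254) - (0.364514)(0.3968) = 0.82307487
  phi_33 = 0.18679851 / 0.82307487 = 0.227.
Therefore phi_{33} = 0.2270.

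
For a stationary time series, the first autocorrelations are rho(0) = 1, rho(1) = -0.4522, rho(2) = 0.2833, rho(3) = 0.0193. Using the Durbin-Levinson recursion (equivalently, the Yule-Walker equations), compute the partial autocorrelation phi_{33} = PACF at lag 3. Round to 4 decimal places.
\phi_{33} = 0.2279

The PACF at lag k is phi_{kk}, the last component of the solution
to the Yule-Walker system G_k phi = r_k where
  (G_k)_{ij} = rho(|i - j|), (r_k)_i = rho(i), i,j = 1..k.
Equivalently, Durbin-Levinson gives phi_{kk} iteratively:
  phi_{11} = rho(1)
  phi_{kk} = [rho(k) - sum_{j=1..k-1} phi_{k-1,j} rho(k-j)]
            / [1 - sum_{j=1..k-1} phi_{k-1,j} rho(j)],
  phi_{k,j} = phi_{k-1,j} - phi_{kk} phi_{k-1,k-j},  j = 1..k-1.
Step k = 1:
  phi_11 = rho(1) = -0.4522.
Step k = 2:
  phi_22 = [rho(2) - phi_11 rho(1)] / [1 - phi_11 rho(1)] = [0.2833 - (-0.4522)(-0.4522)] / [1 - (-0.4522)(-0.4522)]
         = 0.07881516 / 0.79551516 = 0.099074.
  Update: phi_21 = phi_11 - phi_22 phi_11 = -0.4522 - (0.099074)(-0.4522) = -0.407399.
Step k = 3:
  phi_33 = [rho(3) - phi_21 rho(2) - phi_22 rho(1)] / [1 - phi_21 rho(1) - phi_22 rho(2)]
    numerator   = 0.0193 - (-0.407399)(0.2833) - (0.099074)(-0.4522) = 0.17951744
    denominator = 1 - (-0.407399)(-0.4522) - (0.099074)(0.2833) = 0.7877066
  phi_33 = 0.17951744 / 0.7877066 = 0.2279.
Therefore phi_{33} = 0.2279.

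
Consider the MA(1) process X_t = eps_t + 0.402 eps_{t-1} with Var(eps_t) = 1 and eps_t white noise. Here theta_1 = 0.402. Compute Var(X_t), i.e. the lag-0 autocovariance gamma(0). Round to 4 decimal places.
\gamma(0) = 1.1616

For an MA(q) process X_t = eps_t + sum_i theta_i eps_{t-i} with
Var(eps_t) = sigma^2, the variance is
  gamma(0) = sigma^2 * (1 + sum_i theta_i^2).
  sum_i theta_i^2 = (0.402)^2 = 0.161604.
  gamma(0) = 1 * (1 + 0.161604) = 1 * 1.161604 = 1.161604, which rounds to 1.1616.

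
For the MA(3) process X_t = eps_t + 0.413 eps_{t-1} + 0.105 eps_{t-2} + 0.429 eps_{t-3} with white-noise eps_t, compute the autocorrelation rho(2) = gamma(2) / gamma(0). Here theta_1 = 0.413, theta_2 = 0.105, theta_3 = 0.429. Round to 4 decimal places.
\rho(2) = 0.2066

For an MA(q) process with theta_0 = 1, the autocovariance is
  gamma(k) = sigma^2 * sum_{i=0..q-k} theta_i * theta_{i+k},
and rho(k) = gamma(k) / gamma(0). Sigma^2 cancels.
  numerator   = (1)*(0.105) + (0.413)*(0.429) = 0.282177.
  denominator = (1)^2 + (0.413)^2 + (0.105)^2 + (0.429)^2 = 1.365635.
  rho(2) = 0.282177 / 1.365635 = 0.2066.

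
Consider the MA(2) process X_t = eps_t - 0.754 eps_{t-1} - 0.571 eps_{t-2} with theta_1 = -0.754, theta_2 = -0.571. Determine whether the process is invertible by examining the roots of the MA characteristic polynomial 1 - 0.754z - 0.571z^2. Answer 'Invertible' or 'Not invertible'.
\text{Not invertible}

The MA(q) characteristic polynomial is P(z) = 1 - 0.754z - 0.571z^2.
Invertibility requires all roots to lie outside the unit circle, i.e. |z| > 1 for every root.
Set 1 + (-0.754) z + (-0.571) z^2 = 0, i.e. a z^2 + b z + c = 0 with a = -0.571, b = -0.754, c = 1.
Discriminant D = b^2 - 4ac = (-0.754)^2 - 4*(-0.571)*1 = 0.568516 - (-2.284) = 2.852516.
D >= 0, so the roots are real: z = (-b +/- sqrt(D)) / (2a) = (0.754 +/- 1.688939) / (-1.142).
  z_1 = (0.754 + 1.688939) / (-1.142) = -2.1392,   |z_1| = 2.1392.
  z_2 = (0.754 - 1.688939) / (-1.142) = 0.8187,   |z_2| = 0.8187.
Moduli of all roots: 2.1392, 0.8187.
All moduli strictly greater than 1? No.
Verdict: Not invertible.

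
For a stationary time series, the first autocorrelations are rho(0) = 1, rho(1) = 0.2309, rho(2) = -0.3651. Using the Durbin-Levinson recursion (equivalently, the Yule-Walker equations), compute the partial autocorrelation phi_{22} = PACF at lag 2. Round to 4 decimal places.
\phi_{22} = -0.4420

The PACF at lag k is phi_{kk}, the last component of the solution
to the Yule-Walker system G_k phi = r_k where
  (G_k)_{ij} = rho(|i - j|), (r_k)_i = rho(i), i,j = 1..k.
Equivalently, Durbin-Levinson gives phi_{kk} iteratively:
  phi_{11} = rho(1)
  phi_{kk} = [rho(k) - sum_{j=1..k-1} phi_{k-1,j} rho(k-j)]
            / [1 - sum_{j=1..k-1} phi_{k-1,j} rho(j)],
  phi_{k,j} = phi_{k-1,j} - phi_{kk} phi_{k-1,k-j},  j = 1..k-1.
Step k = 1:
  phi_11 = rho(1) = 0.2309.
Step k = 2:
  phi_22 = [rho(2) - phi_11 rho(1)] / [1 - phi_11 rho(1)] = [-0.3651 - (0.2309)(0.2309)] / [1 - (0.2309)(0.2309)]
         = -0.41841481 / 0.94668519 = -0.442.
Therefore phi_{22} = -0.4420.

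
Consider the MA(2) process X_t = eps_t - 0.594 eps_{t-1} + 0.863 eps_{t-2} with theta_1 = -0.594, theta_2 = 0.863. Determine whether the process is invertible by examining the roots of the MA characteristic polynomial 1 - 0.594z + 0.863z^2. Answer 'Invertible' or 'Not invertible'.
\text{Invertible}

The MA(q) characteristic polynomial is P(z) = 1 - 0.594z + 0.863z^2.
Invertibility requires all roots to lie outside the unit circle, i.e. |z| > 1 for every root.
Set 1 + (-0.594) z + (0.863) z^2 = 0, i.e. a z^2 + b z + c = 0 with a = 0.863, b = -0.594, c = 1.
Discriminant D = b^2 - 4ac = (-0.594)^2 - 4*(0.863)*1 = 0.352836 - (3.452) = -3.099164.
D < 0, so the roots are the complex-conjugate pair z = (-b +/- i sqrt(-D)) / (2a) = 0.3441 +/- 1.02i.
For a conjugate pair |z|^2 = z * conj(z) = (product of roots) = c/a = 1/(0.863) = 1.158749, so |z| = sqrt(1.158749) = 1.0765 for both roots.
Moduli of all roots: 1.0765, 1.0765.
All moduli strictly greater than 1? Yes.
Verdict: Invertible.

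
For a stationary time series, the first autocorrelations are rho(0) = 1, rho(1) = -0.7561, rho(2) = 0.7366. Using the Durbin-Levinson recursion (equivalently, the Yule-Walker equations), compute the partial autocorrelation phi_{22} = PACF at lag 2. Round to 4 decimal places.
\phi_{22} = 0.3850

The PACF at lag k is phi_{kk}, the last component of the solution
to the Yule-Walker system G_k phi = r_k where
  (G_k)_{ij} = rho(|i - j|), (r_k)_i = rho(i), i,j = 1..k.
Equivalently, Durbin-Levinson gives phi_{kk} iteratively:
  phi_{11} = rho(1)
  phi_{kk} = [rho(k) - sum_{j=1..k-1} phi_{k-1,j} rho(k-j)]
            / [1 - sum_{j=1..k-1} phi_{k-1,j} rho(j)],
  phi_{k,j} = phi_{k-1,j} - phi_{kk} phi_{k-1,k-j},  j = 1..k-1.
Step k = 1:
  phi_11 = rho(1) = -0.7561.
Step k = 2:
  phi_22 = [rho(2) - phi_11 rho(1)] / [1 - phi_11 rho(1)] = [0.7366 - (-0.7561)(-0.7561)] / [1 - (-0.7561)(-0.7561)]
         = 0.16491279 / 0.42831279 = 0.385.
Therefore phi_{22} = 0.3850.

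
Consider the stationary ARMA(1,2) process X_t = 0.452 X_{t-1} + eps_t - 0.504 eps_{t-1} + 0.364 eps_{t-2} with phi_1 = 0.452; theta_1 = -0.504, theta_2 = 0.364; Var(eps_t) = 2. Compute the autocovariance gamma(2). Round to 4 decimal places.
\gamma(2) = 0.7245

Multiply the model equation by X_{t-k} and take expectations. With theta_0 = psi_0 = 1 and psi_j the MA(infinity) weights, this gives
  gamma(k) - sum_i phi_i gamma(k-i) = c_k,
  c_k = sigma^2 * sum_{j=k..q} theta_j psi_{j-k}   (c_k = 0 for k > q),
using gamma(-m) = gamma(m).
psi-weights needed (psi_j = theta_j + sum_i phi_i psi_{j-i}):
  psi_1 = theta_1 + phi_1 = -0.504 + (0.452) = -0.052
  psi_2 = theta_2 + phi_1 psi_1 = 0.364 + (0.452)(-0.052) = 0.340496
Right-hand sides:
  c_0 = sigma^2 (1 + theta_1 psi_1 + theta_2 psi_2) = 2 * (1 + (-0.504)(-0.052) + (0.364)(0.340496)) = 2 * 1.150149 = 2.300297
  c_1 = sigma^2 (theta_1 + theta_2 psi_1) = 2 * (-0.504 + (0.364)(-0.052)) = -1.045856
  c_2 = sigma^2 theta_2 = 2 * (0.364) = 0.728
Equations for k = 0 and k = 1 (AR order 1):
  gamma(0) = phi_1 gamma(1) + c_0
  gamma(1) = phi_1 gamma(0) + c_1
Substituting the second into the first: gamma(0) (1 - phi_1^2) = c_0 + phi_1 c_1, so
  gamma(0) = (c_0 + phi_1 c_1) / (1 - phi_1^2) = (2.300297 + (0.452)(-1.045856)) / (1 - (0.452)^2) = 1.82757 / 0.795696 = 2.29682.
  gamma(1) = phi_1 gamma(0) + c_1 = (0.452)(2.29682) + (-1.045856) = -0.007694.
For k = 2: gamma(2) = phi_1 gamma(1) + c_2
  = (0.452)(-0.007694) + (0.728) = 0.724523.
Therefore gamma(2) = 0.7245 (to 4 decimal places).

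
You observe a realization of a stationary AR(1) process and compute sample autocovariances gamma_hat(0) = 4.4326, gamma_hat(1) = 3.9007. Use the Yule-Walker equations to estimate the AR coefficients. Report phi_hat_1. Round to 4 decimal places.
\hat\phi_{1} = 0.8800

The Yule-Walker equations for an AR(p) process read, in matrix form,
  Gamma_p phi = r_p,   with   (Gamma_p)_{ij} = gamma(|i - j|),
                       (r_p)_i = gamma(i),   i,j = 1..p.
Substitute the sample gammas (Toeplitz matrix and right-hand side of size 1):
  Gamma_p = [[4.4326]]
  r_p     = [3.9007]
With p = 1 this is the single equation gamma(0) phi_1 = gamma(1):
  phi_hat_1 = gamma(1) / gamma(0) = 3.9007 / 4.4326 = 0.8800.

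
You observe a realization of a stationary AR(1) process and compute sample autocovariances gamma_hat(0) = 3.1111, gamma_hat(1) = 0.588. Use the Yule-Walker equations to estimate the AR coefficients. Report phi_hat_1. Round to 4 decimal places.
\hat\phi_{1} = 0.1890

The Yule-Walker equations for an AR(p) process read, in matrix form,
  Gamma_p phi = r_p,   with   (Gamma_p)_{ij} = gamma(|i - j|),
                       (r_p)_i = gamma(i),   i,j = 1..p.
Substitute the sample gammas (Toeplitz matrix and right-hand side of size 1):
  Gamma_p = [[3.1111]]
  r_p     = [0.588]
With p = 1 this is the single equation gamma(0) phi_1 = gamma(1):
  phi_hat_1 = gamma(1) / gamma(0) = 0.588 / 3.1111 = 0.1890.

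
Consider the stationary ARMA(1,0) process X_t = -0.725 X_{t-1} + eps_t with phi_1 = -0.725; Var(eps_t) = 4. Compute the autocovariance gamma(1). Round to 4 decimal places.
\gamma(1) = -6.1133

Multiply the model equation by X_{t-k} and take expectations. With theta_0 = psi_0 = 1 and psi_j the MA(infinity) weights, this gives
  gamma(k) - sum_i phi_i gamma(k-i) = c_k,
  c_k = sigma^2 * sum_{j=k..q} theta_j psi_{j-k}   (c_k = 0 for k > q),
using gamma(-m) = gamma(m).
Pure AR (q = 0): c_0 = sigma^2 = 4, c_k = 0 for k >= 1.
Equations for k = 0 and k = 1 (AR order 1):
  gamma(0) = phi_1 gamma(1) + c_0
  gamma(1) = phi_1 gamma(0) + c_1
Substituting the second into the first: gamma(0) (1 - phi_1^2) = c_0 + phi_1 c_1, so
  gamma(0) = c_0 / (1 - phi_1^2) = 4 / (1 - (-0.725)^2) = 4 / 0.474375 = 8.432148.
  gamma(1) = phi_1 gamma(0) = (-0.725)(8.432148) = -6.113307.
Therefore gamma(1) = -6.1133 (to 4 decimal places).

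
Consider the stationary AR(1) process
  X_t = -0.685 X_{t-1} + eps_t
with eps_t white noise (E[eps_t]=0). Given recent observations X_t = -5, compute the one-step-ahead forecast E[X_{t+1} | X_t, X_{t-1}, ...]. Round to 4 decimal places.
E[X_{t+1} \mid \mathcal F_t] = 3.4250

For an AR(p) model X_t = c + sum_i phi_i X_{t-i} + eps_t, the
one-step-ahead conditional mean is
  E[X_{t+1} | X_t, ...] = c + sum_i phi_i X_{t+1-i}.
Substitute known values:
  E[X_{t+1} | ...] = (-0.685) * (-5)
                   = 3.4250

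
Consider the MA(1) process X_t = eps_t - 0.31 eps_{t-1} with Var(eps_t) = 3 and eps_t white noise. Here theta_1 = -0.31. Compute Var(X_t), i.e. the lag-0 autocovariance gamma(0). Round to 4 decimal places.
\gamma(0) = 3.2883

For an MA(q) process X_t = eps_t + sum_i theta_i eps_{t-i} with
Var(eps_t) = sigma^2, the variance is
  gamma(0) = sigma^2 * (1 + sum_i theta_i^2).
  sum_i theta_i^2 = (-0.31)^2 = 0.0961.
  gamma(0) = 3 * (1 + 0.0961) = 3 * 1.0961 = 3.2883.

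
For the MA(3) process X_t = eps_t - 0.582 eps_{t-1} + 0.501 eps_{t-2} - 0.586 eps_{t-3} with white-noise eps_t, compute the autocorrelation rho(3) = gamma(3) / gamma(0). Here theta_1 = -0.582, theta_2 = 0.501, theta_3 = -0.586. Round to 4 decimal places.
\rho(3) = -0.3031

For an MA(q) process with theta_0 = 1, the autocovariance is
  gamma(k) = sigma^2 * sum_{i=0..q-k} theta_i * theta_{i+k},
and rho(k) = gamma(k) / gamma(0). Sigma^2 cancels.
  numerator   = (1)*(-0.586) = -0.586.
  denominator = (1)^2 + (-0.582)^2 + (0.501)^2 + (-0.586)^2 = 1.933121.
  rho(3) = -0.586 / 1.933121 = -0.3031.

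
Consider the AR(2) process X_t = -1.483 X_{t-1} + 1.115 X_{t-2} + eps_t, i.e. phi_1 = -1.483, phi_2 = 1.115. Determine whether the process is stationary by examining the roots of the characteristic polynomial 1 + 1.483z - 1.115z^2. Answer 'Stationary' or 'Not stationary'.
\text{Not stationary}

The AR(p) characteristic polynomial is P(z) = 1 + 1.483z - 1.115z^2.
Stationarity requires all roots to lie outside the unit circle, i.e. |z| > 1 for every root.
Set 1 + (1.483) z + (-1.115) z^2 = 0, i.e. a z^2 + b z + c = 0 with a = -1.115, b = 1.483, c = 1.
Discriminant D = b^2 - 4ac = (1.483)^2 - 4*(-1.115)*1 = 2.199289 - (-4.46) = 6.659289.
D >= 0, so the roots are real: z = (-b +/- sqrt(D)) / (2a) = (-1.483 +/- 2.58056) / (-2.23).
  z_1 = (-1.483 + 2.58056) / (-2.23) = -0.4922,   |z_1| = 0.4922.
  z_2 = (-1.483 - 2.58056) / (-2.23) = 1.8222,   |z_2| = 1.8222.
Moduli of all roots: 0.4922, 1.8222.
All moduli strictly greater than 1? No.
Verdict: Not stationary.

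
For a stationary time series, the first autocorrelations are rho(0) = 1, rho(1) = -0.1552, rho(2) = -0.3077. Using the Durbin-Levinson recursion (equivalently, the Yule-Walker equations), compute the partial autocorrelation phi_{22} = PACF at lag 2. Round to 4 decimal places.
\phi_{22} = -0.3400

The PACF at lag k is phi_{kk}, the last component of the solution
to the Yule-Walker system G_k phi = r_k where
  (G_k)_{ij} = rho(|i - j|), (r_k)_i = rho(i), i,j = 1..k.
Equivalently, Durbin-Levinson gives phi_{kk} iteratively:
  phi_{11} = rho(1)
  phi_{kk} = [rho(k) - sum_{j=1..k-1} phi_{k-1,j} rho(k-j)]
            / [1 - sum_{j=1..k-1} phi_{k-1,j} rho(j)],
  phi_{k,j} = phi_{k-1,j} - phi_{kk} phi_{k-1,k-j},  j = 1..k-1.
Step k = 1:
  phi_11 = rho(1) = -0.1552.
Step k = 2:
  phi_22 = [rho(2) - phi_11 rho(1)] / [1 - phi_11 rho(1)] = [-0.3077 - (-0.1552)(-0.1552)] / [1 - (-0.1552)(-0.1552)]
         = -0.33178704 / 0.97591296 = -0.34.
Therefore phi_{22} = -0.3400.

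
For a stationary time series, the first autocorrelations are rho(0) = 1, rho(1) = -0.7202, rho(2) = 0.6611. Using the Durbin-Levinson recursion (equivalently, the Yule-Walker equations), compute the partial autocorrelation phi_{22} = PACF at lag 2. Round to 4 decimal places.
\phi_{22} = 0.2959

The PACF at lag k is phi_{kk}, the last component of the solution
to the Yule-Walker system G_k phi = r_k where
  (G_k)_{ij} = rho(|i - j|), (r_k)_i = rho(i), i,j = 1..k.
Equivalently, Durbin-Levinson gives phi_{kk} iteratively:
  phi_{11} = rho(1)
  phi_{kk} = [rho(k) - sum_{j=1..k-1} phi_{k-1,j} rho(k-j)]
            / [1 - sum_{j=1..k-1} phi_{k-1,j} rho(j)],
  phi_{k,j} = phi_{k-1,j} - phi_{kk} phi_{k-1,k-j},  j = 1..k-1.
Step k = 1:
  phi_11 = rho(1) = -0.7202.
Step k = 2:
  phi_22 = [rho(2) - phi_11 rho(1)] / [1 - phi_11 rho(1)] = [0.6611 - (-0.7202)(-0.7202)] / [1 - (-0.7202)(-0.7202)]
         = 0.14241196 / 0.48131196 = 0.2959.
Therefore phi_{22} = 0.2959.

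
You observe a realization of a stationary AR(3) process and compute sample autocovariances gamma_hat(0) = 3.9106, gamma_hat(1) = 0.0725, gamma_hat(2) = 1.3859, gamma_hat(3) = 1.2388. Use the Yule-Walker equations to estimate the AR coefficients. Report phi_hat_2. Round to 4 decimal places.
\hat\phi_{2} = 0.3500

The Yule-Walker equations for an AR(p) process read, in matrix form,
  Gamma_p phi = r_p,   with   (Gamma_p)_{ij} = gamma(|i - j|),
                       (r_p)_i = gamma(i),   i,j = 1..p.
Substitute the sample gammas (Toeplitz matrix and right-hand side of size 3):
  Gamma_p = [[3.9106, 0.0725, 1.3859], [0.0725, 3.9106, 0.0725], [1.3859, 0.0725, 3.9106]]
  r_p     = [0.0725, 1.3859, 1.2388]
Written out (R1..R3):
  (R1) 3.9106 phi_1 + 0.0725 phi_2 + 1.3859 phi_3 = 0.0725
  (R2) 0.0725 phi_1 + 3.9106 phi_2 + 0.0725 phi_3 = 1.3859
  (R3) 1.3859 phi_1 + 0.0725 phi_2 + 3.9106 phi_3 = 1.2388
Gaussian elimination:
  R2 <- R2 - (0.0725/3.9106) R1 = R2 - (0.018539) R1:  3.909256 phi_2 + 0.046806 phi_3 = 1.384556
  R3 <- R3 - (1.3859/3.9106) R1 = R3 - (0.354396) R1:  0.046806 phi_2 + 3.419443 phi_3 = 1.213106
  R3 <- R3 - (0.046806/3.909256) R2 = R3 - (0.011973) R2:  3.418883 phi_3 = 1.196529
Back-substitution:
  phi_hat_3 = 1.196529 / 3.418883 = 0.349977
  phi_hat_2 = (1.384556 - (0.046806)(0.349977)) / 3.909256 = 0.349983
  phi_hat_1 = (0.0725 - (0.0725)(0.349983) - (1.3859)(0.349977)) / 3.9106 = -0.111979
So phi_hat = [-0.1120, 0.3500, 0.3500].
Therefore phi_hat_2 = 0.3500.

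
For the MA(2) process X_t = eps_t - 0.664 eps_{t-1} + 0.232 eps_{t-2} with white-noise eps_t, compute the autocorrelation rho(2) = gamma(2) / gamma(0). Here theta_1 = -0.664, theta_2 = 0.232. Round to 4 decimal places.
\rho(2) = 0.1552

For an MA(q) process with theta_0 = 1, the autocovariance is
  gamma(k) = sigma^2 * sum_{i=0..q-k} theta_i * theta_{i+k},
and rho(k) = gamma(k) / gamma(0). Sigma^2 cancels.
  numerator   = (1)*(0.232) = 0.232.
  denominator = (1)^2 + (-0.664)^2 + (0.232)^2 = 1.49472.
  rho(2) = 0.232 / 1.49472 = 0.1552.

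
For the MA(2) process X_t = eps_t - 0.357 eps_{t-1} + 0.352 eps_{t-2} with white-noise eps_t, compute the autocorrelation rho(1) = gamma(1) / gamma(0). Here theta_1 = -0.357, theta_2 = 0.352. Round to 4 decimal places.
\rho(1) = -0.3857

For an MA(q) process with theta_0 = 1, the autocovariance is
  gamma(k) = sigma^2 * sum_{i=0..q-k} theta_i * theta_{i+k},
and rho(k) = gamma(k) / gamma(0). Sigma^2 cancels.
  numerator   = (1)*(-0.357) + (-0.357)*(0.352) = -0.482664.
  denominator = (1)^2 + (-0.357)^2 + (0.352)^2 = 1.251353.
  rho(1) = -0.482664 / 1.251353 = -0.3857.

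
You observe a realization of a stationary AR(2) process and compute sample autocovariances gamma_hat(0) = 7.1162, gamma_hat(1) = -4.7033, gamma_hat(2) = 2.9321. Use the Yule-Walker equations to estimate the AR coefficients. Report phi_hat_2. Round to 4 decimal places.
\hat\phi_{2} = -0.0440

The Yule-Walker equations for an AR(p) process read, in matrix form,
  Gamma_p phi = r_p,   with   (Gamma_p)_{ij} = gamma(|i - j|),
                       (r_p)_i = gamma(i),   i,j = 1..p.
Substitute the sample gammas (Toeplitz matrix and right-hand side of size 2):
  Gamma_p = [[7.1162, -4.7033], [-4.7033, 7.1162]]
  r_p     = [-4.7033, 2.9321]
Written out:
  7.1162 phi_1 - 4.7033 phi_2 = -4.7033
  -4.7033 phi_1 + 7.1162 phi_2 = 2.9321
Solve by Cramer's rule:
  det = gamma(0)^2 - gamma(1)^2 = (7.1162)^2 - (-4.7033)^2 = 50.64030244 - 22.12103089 = 28.51927155
  phi_hat_1 = [gamma(1) gamma(0) - gamma(1) gamma(2)] / det = [(-4.7033)(7.1162) - (-4.7033)(2.9321)] / 28.51927155 = -19.67907753 / 28.51927155 = -0.69
  phi_hat_2 = [gamma(0) gamma(2) - gamma(1)^2] / det = [(7.1162)(2.9321) - (-4.7033)^2] / 28.51927155 = -1.25562087 / 28.51927155 = -0.044
So phi_hat = [-0.6900, -0.0440].
Therefore phi_hat_2 = -0.0440.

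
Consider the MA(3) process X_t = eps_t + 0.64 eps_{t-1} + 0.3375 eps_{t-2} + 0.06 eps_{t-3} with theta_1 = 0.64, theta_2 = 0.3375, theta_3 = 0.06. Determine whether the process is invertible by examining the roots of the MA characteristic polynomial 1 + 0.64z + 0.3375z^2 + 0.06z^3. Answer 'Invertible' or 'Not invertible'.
\text{Invertible}

The MA(q) characteristic polynomial is P(z) = 1 + 0.64z + 0.3375z^2 + 0.06z^3.
Invertibility requires all roots to lie outside the unit circle, i.e. |z| > 1 for every root.
Degree 3: look for a simple real root z0 first, then factor out (1 - z/z0) and solve the remaining quadratic.
Testing z0 = -4: P(-4) = 1 + (0.64)(-4) + (0.3375)(-4)^2 + (0.06)(-4)^3
  = 1 + (-2.56) + (5.4) + (-3.84) = 0.  So z_0 = -4 is a root, |z_0| = 4.
Divide out the factor (1 + 0.25 z) = (1 - z/z0) (since 1/z0 = -0.25):
  P(z) = (1 + 0.25 z)(1 + (0.39) z + (0.24) z^2)
  [check: z-coef 0.39 - (-0.25) = 0.64; z^2-coef 0.24 - (-0.25)(0.39) = 0.3375; z^3-coef -(-0.25)(0.24) = 0.06.]
Remaining roots from the quadratic factor 1 + (0.39) z + (0.24) z^2:
  Set 1 + (0.39) z + (0.24) z^2 = 0, i.e. a z^2 + b z + c = 0 with a = 0.24, b = 0.39, c = 1.
  Discriminant D = b^2 - 4ac = (0.39)^2 - 4*(0.24)*1 = 0.1521 - (0.96) = -0.8079.
  D < 0, so the roots are the complex-conjugate pair z = (-b +/- i sqrt(-D)) / (2a) = -0.8125 +/- 1.8726i.
  For a conjugate pair |z|^2 = z * conj(z) = (product of roots) = c/a = 1/(0.24) = 4.166667, so |z| = sqrt(4.166667) = 2.0412 for both roots.
Moduli of all roots: 4.0000, 2.0412, 2.0412.
All moduli strictly greater than 1? Yes.
Verdict: Invertible.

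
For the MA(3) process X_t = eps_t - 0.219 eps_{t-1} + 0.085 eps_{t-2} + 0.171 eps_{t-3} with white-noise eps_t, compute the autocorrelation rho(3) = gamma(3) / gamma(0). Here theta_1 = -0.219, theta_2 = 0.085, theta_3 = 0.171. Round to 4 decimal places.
\rho(3) = 0.1577

For an MA(q) process with theta_0 = 1, the autocovariance is
  gamma(k) = sigma^2 * sum_{i=0..q-k} theta_i * theta_{i+k},
and rho(k) = gamma(k) / gamma(0). Sigma^2 cancels.
  numerator   = (1)*(0.171) = 0.171.
  denominator = (1)^2 + (-0.219)^2 + (0.085)^2 + (0.171)^2 = 1.084427.
  rho(3) = 0.171 / 1.084427 = 0.1577.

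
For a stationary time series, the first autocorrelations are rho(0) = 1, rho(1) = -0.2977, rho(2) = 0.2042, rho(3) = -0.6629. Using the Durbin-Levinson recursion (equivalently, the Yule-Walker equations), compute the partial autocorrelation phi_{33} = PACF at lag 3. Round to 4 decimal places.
\phi_{33} = -0.6380

The PACF at lag k is phi_{kk}, the last component of the solution
to the Yule-Walker system G_k phi = r_k where
  (G_k)_{ij} = rho(|i - j|), (r_k)_i = rho(i), i,j = 1..k.
Equivalently, Durbin-Levinson gives phi_{kk} iteratively:
  phi_{11} = rho(1)
  phi_{kk} = [rho(k) - sum_{j=1..k-1} phi_{k-1,j} rho(k-j)]
            / [1 - sum_{j=1..k-1} phi_{k-1,j} rho(j)],
  phi_{k,j} = phi_{k-1,j} - phi_{kk} phi_{k-1,k-j},  j = 1..k-1.
Step k = 1:
  phi_11 = rho(1) = -0.2977.
Step k = 2:
  phi_22 = [rho(2) - phi_11 rho(1)] / [1 - phi_11 rho(1)] = [0.2042 - (-0.2977)(-0.2977)] / [1 - (-0.2977)(-0.2977)]
         = 0.11557471 / 0.91137471 = 0.126814.
  Update: phi_21 = phi_11 - phi_22 phi_11 = -0.2977 - (0.126814)(-0.2977) = -0.259948.
Step k = 3:
  phi_33 = [rho(3) - phi_21 rho(2) - phi_22 rho(1)] / [1 - phi_21 rho(1) - phi_22 rho(2)]
    numerator   = -0.6629 - (-0.259948)(0.2042) - (0.126814)(-0.2977) = -0.57206629
    denominator = 1 - (-0.259948)(-0.2977) - (0.126814)(0.2042) = 0.89671826
  phi_33 = -0.57206629 / 0.89671826 = -0.638.
Therefore phi_{33} = -0.6380.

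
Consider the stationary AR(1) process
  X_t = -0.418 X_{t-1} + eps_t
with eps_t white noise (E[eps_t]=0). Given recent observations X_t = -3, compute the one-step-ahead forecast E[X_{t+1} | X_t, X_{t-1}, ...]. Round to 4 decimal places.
E[X_{t+1} \mid \mathcal F_t] = 1.2540

For an AR(p) model X_t = c + sum_i phi_i X_{t-i} + eps_t, the
one-step-ahead conditional mean is
  E[X_{t+1} | X_t, ...] = c + sum_i phi_i X_{t+1-i}.
Substitute known values:
  E[X_{t+1} | ...] = (-0.418) * (-3)
                   = 1.2540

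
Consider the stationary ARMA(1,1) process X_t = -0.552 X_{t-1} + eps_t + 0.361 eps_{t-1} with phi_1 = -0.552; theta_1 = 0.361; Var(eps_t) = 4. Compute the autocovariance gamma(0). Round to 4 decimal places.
\gamma(0) = 4.2099

Multiply the model equation by X_{t-k} and take expectations. With theta_0 = psi_0 = 1 and psi_j the MA(infinity) weights, this gives
  gamma(k) - sum_i phi_i gamma(k-i) = c_k,
  c_k = sigma^2 * sum_{j=k..q} theta_j psi_{j-k}   (c_k = 0 for k > q),
using gamma(-m) = gamma(m).
psi-weights needed (psi_j = theta_j + sum_i phi_i psi_{j-i}):
  psi_1 = theta_1 + phi_1 = 0.361 + (-0.552) = -0.191
Right-hand sides:
  c_0 = sigma^2 (1 + theta_1 psi_1) = 4 * (1 + (0.361)(-0.191)) = 4 * 0.931049 = 3.724196
  c_1 = sigma^2 theta_1 = 4 * (0.361) = 1.444
  c_2 = 0
Equations for k = 0 and k = 1 (AR order 1):
  gamma(0) = phi_1 gamma(1) + c_0
  gamma(1) = phi_1 gamma(0) + c_1
Substituting the second into the first: gamma(0) (1 - phi_1^2) = c_0 + phi_1 c_1, so
  gamma(0) = (c_0 + phi_1 c_1) / (1 - phi_1^2) = (3.724196 + (-0.552)(1.444)) / (1 - (-0.552)^2) = 2.927108 / 0.695296 = 4.209873.
Therefore gamma(0) = 4.2099 (to 4 decimal places).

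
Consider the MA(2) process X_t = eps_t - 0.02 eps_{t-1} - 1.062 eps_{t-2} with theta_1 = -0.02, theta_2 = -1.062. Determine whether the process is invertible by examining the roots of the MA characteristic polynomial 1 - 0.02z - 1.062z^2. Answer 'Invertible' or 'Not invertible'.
\text{Not invertible}

The MA(q) characteristic polynomial is P(z) = 1 - 0.02z - 1.062z^2.
Invertibility requires all roots to lie outside the unit circle, i.e. |z| > 1 for every root.
Set 1 + (-0.02) z + (-1.062) z^2 = 0, i.e. a z^2 + b z + c = 0 with a = -1.062, b = -0.02, c = 1.
Discriminant D = b^2 - 4ac = (-0.02)^2 - 4*(-1.062)*1 = 0.0004 - (-4.248) = 4.2484.
D >= 0, so the roots are real: z = (-b +/- sqrt(D)) / (2a) = (0.02 +/- 2.061165) / (-2.124).
  z_1 = (0.02 + 2.061165) / (-2.124) = -0.9798,   |z_1| = 0.9798.
  z_2 = (0.02 - 2.061165) / (-2.124) = 0.961,   |z_2| = 0.961.
Moduli of all roots: 0.9798, 0.9610.
All moduli strictly greater than 1? No.
Verdict: Not invertible.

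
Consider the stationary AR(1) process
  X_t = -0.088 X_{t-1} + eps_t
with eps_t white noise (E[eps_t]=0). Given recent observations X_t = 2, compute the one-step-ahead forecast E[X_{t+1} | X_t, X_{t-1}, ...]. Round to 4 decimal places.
E[X_{t+1} \mid \mathcal F_t] = -0.1760

For an AR(p) model X_t = c + sum_i phi_i X_{t-i} + eps_t, the
one-step-ahead conditional mean is
  E[X_{t+1} | X_t, ...] = c + sum_i phi_i X_{t+1-i}.
Substitute known values:
  E[X_{t+1} | ...] = (-0.088) * (2)
                   = -0.1760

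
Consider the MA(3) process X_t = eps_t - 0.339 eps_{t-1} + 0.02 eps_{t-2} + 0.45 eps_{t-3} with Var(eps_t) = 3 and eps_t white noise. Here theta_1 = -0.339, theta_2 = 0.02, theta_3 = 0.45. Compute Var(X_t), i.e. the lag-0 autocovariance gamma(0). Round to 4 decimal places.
\gamma(0) = 3.9535

For an MA(q) process X_t = eps_t + sum_i theta_i eps_{t-i} with
Var(eps_t) = sigma^2, the variance is
  gamma(0) = sigma^2 * (1 + sum_i theta_i^2).
  sum_i theta_i^2 = (-0.339)^2 + (0.02)^2 + (0.45)^2 = 0.114921 + 0.0004 + 0.2025 = 0.317821.
  gamma(0) = 3 * (1 + 0.317821) = 3 * 1.317821 = 3.953463, which rounds to 3.9535.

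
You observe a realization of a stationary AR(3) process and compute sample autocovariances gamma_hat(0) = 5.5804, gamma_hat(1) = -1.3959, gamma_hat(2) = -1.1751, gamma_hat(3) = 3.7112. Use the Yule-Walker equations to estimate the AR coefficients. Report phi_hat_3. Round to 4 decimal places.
\hat\phi_{3} = 0.6110

The Yule-Walker equations for an AR(p) process read, in matrix form,
  Gamma_p phi = r_p,   with   (Gamma_p)_{ij} = gamma(|i - j|),
                       (r_p)_i = gamma(i),   i,j = 1..p.
Substitute the sample gammas (Toeplitz matrix and right-hand side of size 3):
  Gamma_p = [[5.5804, -1.3959, -1.1751], [-1.3959, 5.5804, -1.3959], [-1.1751, -1.3959, 5.5804]]
  r_p     = [-1.3959, -1.1751, 3.7112]
Written out (R1..R3):
  (R1) 5.5804 phi_1 - 1.3959 phi_2 - 1.1751 phi_3 = -1.3959
  (R2) -1.3959 phi_1 + 5.5804 phi_2 - 1.3959 phi_3 = -1.1751
  (R3) -1.1751 phi_1 - 1.3959 phi_2 + 5.5804 phi_3 = 3.7112
Gaussian elimination:
  R2 <- R2 - (-1.3959/5.5804) R1 = R2 - (-0.250143) R1:  5.231225 phi_2 - 1.689843 phi_3 = -1.524275
  R3 <- R3 - (-1.1751/5.5804) R1 = R3 - (-0.210576) R1:  -1.689843 phi_2 + 5.332952 phi_3 = 3.417257
  R3 <- R3 - (-1.689843/5.231225) R2 = R3 - (-0.32303) R2:  4.787081 phi_3 = 2.92487
Back-substitution:
  phi_hat_3 = 2.92487 / 4.787081 = 0.610992
  phi_hat_2 = (-1.524275 - (-1.689843)(0.610992)) / 5.231225 = -0.094011
  phi_hat_1 = (-1.3959 - (-1.3959)(-0.094011) - (-1.1751)(0.610992)) / 5.5804 = -0.144999
So phi_hat = [-0.1450, -0.0940, 0.6110].
Therefore phi_hat_3 = 0.6110.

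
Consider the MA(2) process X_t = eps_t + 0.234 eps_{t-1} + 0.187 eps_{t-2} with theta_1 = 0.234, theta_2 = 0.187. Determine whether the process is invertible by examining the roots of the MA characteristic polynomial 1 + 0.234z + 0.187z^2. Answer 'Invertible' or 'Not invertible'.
\text{Invertible}

The MA(q) characteristic polynomial is P(z) = 1 + 0.234z + 0.187z^2.
Invertibility requires all roots to lie outside the unit circle, i.e. |z| > 1 for every root.
Set 1 + (0.234) z + (0.187) z^2 = 0, i.e. a z^2 + b z + c = 0 with a = 0.187, b = 0.234, c = 1.
Discriminant D = b^2 - 4ac = (0.234)^2 - 4*(0.187)*1 = 0.054756 - (0.748) = -0.693244.
D < 0, so the roots are the complex-conjugate pair z = (-b +/- i sqrt(-D)) / (2a) = -0.6257 +/- 2.2262i.
For a conjugate pair |z|^2 = z * conj(z) = (product of roots) = c/a = 1/(0.187) = 5.347594, so |z| = sqrt(5.347594) = 2.3125 for both roots.
Moduli of all roots: 2.3125, 2.3125.
All moduli strictly greater than 1? Yes.
Verdict: Invertible.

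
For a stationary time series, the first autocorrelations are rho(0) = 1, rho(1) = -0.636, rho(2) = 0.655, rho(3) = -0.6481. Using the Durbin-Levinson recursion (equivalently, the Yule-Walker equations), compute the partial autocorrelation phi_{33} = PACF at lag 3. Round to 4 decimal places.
\phi_{33} = -0.2840

The PACF at lag k is phi_{kk}, the last component of the solution
to the Yule-Walker system G_k phi = r_k where
  (G_k)_{ij} = rho(|i - j|), (r_k)_i = rho(i), i,j = 1..k.
Equivalently, Durbin-Levinson gives phi_{kk} iteratively:
  phi_{11} = rho(1)
  phi_{kk} = [rho(k) - sum_{j=1..k-1} phi_{k-1,j} rho(k-j)]
            / [1 - sum_{j=1..k-1} phi_{k-1,j} rho(j)],
  phi_{k,j} = phi_{k-1,j} - phi_{kk} phi_{k-1,k-j},  j = 1..k-1.
Step k = 1:
  phi_11 = rho(1) = -0.636.
Step k = 2:
  phi_22 = [rho(2) - phi_11 rho(1)] / [1 - phi_11 rho(1)] = [0.655 - (-0.636)(-0.636)] / [1 - (-0.636)(-0.636)]
         = 0.250504 / 0.595504 = 0.420659.
  Update: phi_21 = phi_11 - phi_22 phi_11 = -0.636 - (0.420659)(-0.636) = -0.368461.
Step k = 3:
  phi_33 = [rho(3) - phi_21 rho(2) - phi_22 rho(1)] / [1 - phi_21 rho(1) - phi_22 rho(2)]
    numerator   = -0.6481 - (-0.368461)(0.655) - (0.420659)(-0.636) = -0.13921905
    denominator = 1 - (-0.368461)(-0.636) - (0.420659)(0.655) = 0.49012729
  phi_33 = -0.13921905 / 0.49012729 = -0.284.
Therefore phi_{33} = -0.2840.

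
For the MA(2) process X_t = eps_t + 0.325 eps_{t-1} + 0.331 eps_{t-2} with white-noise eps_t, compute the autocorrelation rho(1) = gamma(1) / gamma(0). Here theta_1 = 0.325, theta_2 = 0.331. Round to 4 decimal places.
\rho(1) = 0.3560

For an MA(q) process with theta_0 = 1, the autocovariance is
  gamma(k) = sigma^2 * sum_{i=0..q-k} theta_i * theta_{i+k},
and rho(k) = gamma(k) / gamma(0). Sigma^2 cancels.
  numerator   = (1)*(0.325) + (0.325)*(0.331) = 0.432575.
  denominator = (1)^2 + (0.325)^2 + (0.331)^2 = 1.215186.
  rho(1) = 0.432575 / 1.215186 = 0.3560.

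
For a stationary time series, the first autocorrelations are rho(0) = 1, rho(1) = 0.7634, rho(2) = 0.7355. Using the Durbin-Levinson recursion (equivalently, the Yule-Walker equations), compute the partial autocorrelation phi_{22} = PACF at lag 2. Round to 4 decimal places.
\phi_{22} = 0.3660

The PACF at lag k is phi_{kk}, the last component of the solution
to the Yule-Walker system G_k phi = r_k where
  (G_k)_{ij} = rho(|i - j|), (r_k)_i = rho(i), i,j = 1..k.
Equivalently, Durbin-Levinson gives phi_{kk} iteratively:
  phi_{11} = rho(1)
  phi_{kk} = [rho(k) - sum_{j=1..k-1} phi_{k-1,j} rho(k-j)]
            / [1 - sum_{j=1..k-1} phi_{k-1,j} rho(j)],
  phi_{k,j} = phi_{k-1,j} - phi_{kk} phi_{k-1,k-j},  j = 1..k-1.
Step k = 1:
  phi_11 = rho(1) = 0.7634.
Step k = 2:
  phi_22 = [rho(2) - phi_11 rho(1)] / [1 - phi_11 rho(1)] = [0.7355 - (0.7634)(0.7634)] / [1 - (0.7634)(0.7634)]
         = 0.15272044 / 0.41722044 = 0.366.
Therefore phi_{22} = 0.3660.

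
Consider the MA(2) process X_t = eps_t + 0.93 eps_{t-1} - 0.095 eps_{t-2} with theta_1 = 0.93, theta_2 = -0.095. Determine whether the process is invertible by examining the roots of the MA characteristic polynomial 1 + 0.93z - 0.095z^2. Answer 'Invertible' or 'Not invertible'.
\text{Not invertible}

The MA(q) characteristic polynomial is P(z) = 1 + 0.93z - 0.095z^2.
Invertibility requires all roots to lie outside the unit circle, i.e. |z| > 1 for every root.
Set 1 + (0.93) z + (-0.095) z^2 = 0, i.e. a z^2 + b z + c = 0 with a = -0.095, b = 0.93, c = 1.
Discriminant D = b^2 - 4ac = (0.93)^2 - 4*(-0.095)*1 = 0.8649 - (-0.38) = 1.2449.
D >= 0, so the roots are real: z = (-b +/- sqrt(D)) / (2a) = (-0.93 +/- 1.115751) / (-0.19).
  z_1 = (-0.93 + 1.115751) / (-0.19) = -0.9776,   |z_1| = 0.9776.
  z_2 = (-0.93 - 1.115751) / (-0.19) = 10.7671,   |z_2| = 10.7671.
Moduli of all roots: 0.9776, 10.7671.
All moduli strictly greater than 1? No.
Verdict: Not invertible.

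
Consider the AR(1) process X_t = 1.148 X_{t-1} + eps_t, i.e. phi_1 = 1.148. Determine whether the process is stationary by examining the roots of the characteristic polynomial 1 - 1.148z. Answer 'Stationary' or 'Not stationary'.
\text{Not stationary}

The AR(p) characteristic polynomial is P(z) = 1 - 1.148z.
Stationarity requires all roots to lie outside the unit circle, i.e. |z| > 1 for every root.
This is linear in z: 1 + (-1.148) z = 0  =>  z = -1/(-1.148) = 0.87108,  |z| = 0.87108.
Moduli of all roots: 0.8711.
All moduli strictly greater than 1? No.
Verdict: Not stationary.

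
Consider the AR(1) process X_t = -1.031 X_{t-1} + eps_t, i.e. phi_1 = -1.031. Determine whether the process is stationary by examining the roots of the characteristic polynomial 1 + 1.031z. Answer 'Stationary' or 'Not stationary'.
\text{Not stationary}

The AR(p) characteristic polynomial is P(z) = 1 + 1.031z.
Stationarity requires all roots to lie outside the unit circle, i.e. |z| > 1 for every root.
This is linear in z: 1 + (1.031) z = 0  =>  z = -1/(1.031) = -0.969932,  |z| = 0.969932.
Moduli of all roots: 0.9699.
All moduli strictly greater than 1? No.
Verdict: Not stationary.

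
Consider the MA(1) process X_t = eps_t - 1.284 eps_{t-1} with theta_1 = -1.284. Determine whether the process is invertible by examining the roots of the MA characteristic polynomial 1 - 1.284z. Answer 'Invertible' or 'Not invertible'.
\text{Not invertible}

The MA(q) characteristic polynomial is P(z) = 1 - 1.284z.
Invertibility requires all roots to lie outside the unit circle, i.e. |z| > 1 for every root.
This is linear in z: 1 + (-1.284) z = 0  =>  z = -1/(-1.284) = 0.778816,  |z| = 0.778816.
Moduli of all roots: 0.7788.
All moduli strictly greater than 1? No.
Verdict: Not invertible.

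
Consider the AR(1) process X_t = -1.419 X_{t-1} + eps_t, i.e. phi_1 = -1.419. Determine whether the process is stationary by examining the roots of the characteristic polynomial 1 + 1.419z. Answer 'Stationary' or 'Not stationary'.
\text{Not stationary}

The AR(p) characteristic polynomial is P(z) = 1 + 1.419z.
Stationarity requires all roots to lie outside the unit circle, i.e. |z| > 1 for every root.
This is linear in z: 1 + (1.419) z = 0  =>  z = -1/(1.419) = -0.704722,  |z| = 0.704722.
Moduli of all roots: 0.7047.
All moduli strictly greater than 1? No.
Verdict: Not stationary.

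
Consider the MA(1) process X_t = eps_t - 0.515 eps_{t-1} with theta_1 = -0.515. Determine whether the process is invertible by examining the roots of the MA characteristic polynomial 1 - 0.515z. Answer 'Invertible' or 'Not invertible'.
\text{Invertible}

The MA(q) characteristic polynomial is P(z) = 1 - 0.515z.
Invertibility requires all roots to lie outside the unit circle, i.e. |z| > 1 for every root.
This is linear in z: 1 + (-0.515) z = 0  =>  z = -1/(-0.515) = 1.941748,  |z| = 1.941748.
Moduli of all roots: 1.9417.
All moduli strictly greater than 1? Yes.
Verdict: Invertible.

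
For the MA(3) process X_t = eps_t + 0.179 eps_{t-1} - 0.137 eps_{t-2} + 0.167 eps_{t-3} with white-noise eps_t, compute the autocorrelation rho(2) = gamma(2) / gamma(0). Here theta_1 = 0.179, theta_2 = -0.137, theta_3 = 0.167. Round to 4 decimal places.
\rho(2) = -0.0993

For an MA(q) process with theta_0 = 1, the autocovariance is
  gamma(k) = sigma^2 * sum_{i=0..q-k} theta_i * theta_{i+k},
and rho(k) = gamma(k) / gamma(0). Sigma^2 cancels.
  numerator   = (1)*(-0.137) + (0.179)*(0.167) = -0.107107.
  denominator = (1)^2 + (0.179)^2 + (-0.137)^2 + (0.167)^2 = 1.078699.
  rho(2) = -0.107107 / 1.078699 = -0.0993.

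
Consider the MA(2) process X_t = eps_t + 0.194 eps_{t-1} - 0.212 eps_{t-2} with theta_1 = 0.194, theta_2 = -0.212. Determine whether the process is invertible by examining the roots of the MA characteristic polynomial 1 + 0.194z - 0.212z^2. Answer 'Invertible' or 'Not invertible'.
\text{Invertible}

The MA(q) characteristic polynomial is P(z) = 1 + 0.194z - 0.212z^2.
Invertibility requires all roots to lie outside the unit circle, i.e. |z| > 1 for every root.
Set 1 + (0.194) z + (-0.212) z^2 = 0, i.e. a z^2 + b z + c = 0 with a = -0.212, b = 0.194, c = 1.
Discriminant D = b^2 - 4ac = (0.194)^2 - 4*(-0.212)*1 = 0.037636 - (-0.848) = 0.885636.
D >= 0, so the roots are real: z = (-b +/- sqrt(D)) / (2a) = (-0.194 +/- 0.941082) / (-0.424).
  z_1 = (-0.194 + 0.941082) / (-0.424) = -1.762,   |z_1| = 1.762.
  z_2 = (-0.194 - 0.941082) / (-0.424) = 2.6771,   |z_2| = 2.6771.
Moduli of all roots: 1.7620, 2.6771.
All moduli strictly greater than 1? Yes.
Verdict: Invertible.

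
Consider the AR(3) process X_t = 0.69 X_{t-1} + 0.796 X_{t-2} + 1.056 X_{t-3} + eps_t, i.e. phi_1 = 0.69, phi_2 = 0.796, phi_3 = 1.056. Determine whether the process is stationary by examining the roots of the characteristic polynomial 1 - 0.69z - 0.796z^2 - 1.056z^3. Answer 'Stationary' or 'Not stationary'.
\text{Not stationary}

The AR(p) characteristic polynomial is P(z) = 1 - 0.69z - 0.796z^2 - 1.056z^3.
Stationarity requires all roots to lie outside the unit circle, i.e. |z| > 1 for every root.
Degree 3: look for a simple real root z0 first, then factor out (1 - z/z0) and solve the remaining quadratic.
Testing z0 = 0.625: P(0.625) = 1 + (-0.69)(0.625) + (-0.796)(0.625)^2 + (-1.056)(0.625)^3
  = 1 + (-0.43125) + (-0.310938) + (-0.257812) = 0.  So z_0 = 0.625 is a root, |z_0| = 0.625.
Divide out the factor (1 - 1.6 z) = (1 - z/z0) (since 1/z0 = 1.6):
  P(z) = (1 - 1.6 z)(1 + (0.91) z + (0.66) z^2)
  [check: z-coef 0.91 - (1.6) = -0.69; z^2-coef 0.66 - (1.6)(0.91) = -0.796; z^3-coef -(1.6)(0.66) = -1.056.]
Remaining roots from the quadratic factor 1 + (0.91) z + (0.66) z^2:
  Set 1 + (0.91) z + (0.66) z^2 = 0, i.e. a z^2 + b z + c = 0 with a = 0.66, b = 0.91, c = 1.
  Discriminant D = b^2 - 4ac = (0.91)^2 - 4*(0.66)*1 = 0.8281 - (2.64) = -1.8119.
  D < 0, so the roots are the complex-conjugate pair z = (-b +/- i sqrt(-D)) / (2a) = -0.6894 +/- 1.0197i.
  For a conjugate pair |z|^2 = z * conj(z) = (product of roots) = c/a = 1/(0.66) = 1.515152, so |z| = sqrt(1.515152) = 1.2309 for both roots.
Moduli of all roots: 0.6250, 1.2309, 1.2309.
All moduli strictly greater than 1? No.
Verdict: Not stationary.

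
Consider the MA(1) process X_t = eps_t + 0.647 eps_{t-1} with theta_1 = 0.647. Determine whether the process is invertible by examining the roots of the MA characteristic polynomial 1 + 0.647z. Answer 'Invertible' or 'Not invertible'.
\text{Invertible}

The MA(q) characteristic polynomial is P(z) = 1 + 0.647z.
Invertibility requires all roots to lie outside the unit circle, i.e. |z| > 1 for every root.
This is linear in z: 1 + (0.647) z = 0  =>  z = -1/(0.647) = -1.545595,  |z| = 1.545595.
Moduli of all roots: 1.5456.
All moduli strictly greater than 1? Yes.
Verdict: Invertible.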